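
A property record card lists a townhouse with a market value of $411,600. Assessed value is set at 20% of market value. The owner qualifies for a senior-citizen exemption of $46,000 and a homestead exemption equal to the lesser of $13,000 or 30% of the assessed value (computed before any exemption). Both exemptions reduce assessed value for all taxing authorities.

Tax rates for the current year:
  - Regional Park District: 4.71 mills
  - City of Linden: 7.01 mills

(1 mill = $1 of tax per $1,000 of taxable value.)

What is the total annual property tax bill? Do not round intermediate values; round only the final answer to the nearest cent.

Assessed value = $411,600 × 0.2 = $82,320
Homestead exemption = min($13,000, 30% × $82,320) = min($13,000, $24,696) = $13,000 (dollar cap binds)
Taxable value = $82,320 − $46,000 − $13,000 = $23,320
Regional Park District: $23,320 × 0.00471 = $109.8372
City of Linden: $23,320 × 0.00701 = $163.4732
Total = $273.3104

$273.31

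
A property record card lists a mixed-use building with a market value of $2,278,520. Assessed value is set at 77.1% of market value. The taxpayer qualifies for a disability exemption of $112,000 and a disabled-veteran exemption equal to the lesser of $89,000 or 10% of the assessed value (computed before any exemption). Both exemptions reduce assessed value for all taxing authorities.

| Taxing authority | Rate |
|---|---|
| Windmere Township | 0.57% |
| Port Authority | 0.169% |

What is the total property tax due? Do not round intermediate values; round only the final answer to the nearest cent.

$11,496.91

Assessed value = $2,278,520 × 0.771 = $1,756,738.92
Disabled-veteran exemption = min($89,000, 10% × $1,756,738.92) = min($89,000, $175,673.892) = $89,000 (dollar cap binds)
Taxable value = $1,756,738.92 − $112,000 − $89,000 = $1,555,738.92
Windmere Township: $1,555,738.92 × 0.0057 = $8,867.711844
Port Authority: $1,555,738.92 × 0.00169 = $2,629.1987748
Total = $11,496.9106188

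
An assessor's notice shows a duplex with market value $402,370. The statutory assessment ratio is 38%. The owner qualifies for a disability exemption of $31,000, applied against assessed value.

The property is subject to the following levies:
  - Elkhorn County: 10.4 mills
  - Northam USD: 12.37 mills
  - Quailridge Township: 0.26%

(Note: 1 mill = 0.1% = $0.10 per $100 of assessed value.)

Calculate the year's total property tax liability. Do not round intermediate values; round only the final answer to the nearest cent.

$3,092.62

Assessed value = $402,370 × 0.38 = $152,900.6
Taxable value = $152,900.6 − $31,000 = $121,900.6
Elkhorn County: $121,900.6 × 0.0104 = $1,267.76624
Northam USD: $121,900.6 × 0.01237 = $1,507.910422
Quailridge Township: $121,900.6 × 0.0026 = $316.94156
Total = $3,092.618222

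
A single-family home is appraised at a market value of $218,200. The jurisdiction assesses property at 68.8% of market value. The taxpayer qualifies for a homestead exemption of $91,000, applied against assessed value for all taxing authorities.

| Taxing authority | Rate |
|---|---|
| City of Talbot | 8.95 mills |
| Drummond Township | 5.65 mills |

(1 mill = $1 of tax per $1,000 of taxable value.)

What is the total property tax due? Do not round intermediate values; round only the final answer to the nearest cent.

Assessed value = $218,200 × 0.688 = $150,121.6
Taxable value = $150,121.6 − $91,000 = $59,121.6
City of Talbot: $59,121.6 × 0.00895 = $529.13832
Drummond Township: $59,121.6 × 0.00565 = $334.03704
Total = $529.13832 + $334.03704 = $863.17536

$863.18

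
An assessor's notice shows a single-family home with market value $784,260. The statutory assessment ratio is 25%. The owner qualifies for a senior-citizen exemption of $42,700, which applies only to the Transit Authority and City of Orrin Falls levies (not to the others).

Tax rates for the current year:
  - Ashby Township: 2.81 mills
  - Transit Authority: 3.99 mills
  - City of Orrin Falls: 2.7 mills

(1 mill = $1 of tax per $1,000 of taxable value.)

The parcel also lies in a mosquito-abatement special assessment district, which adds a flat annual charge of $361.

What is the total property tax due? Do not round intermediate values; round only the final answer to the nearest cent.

$1,937.95

Assessed value = $784,260 × 0.25 = $196,065
Ashby Township: $196,065 × 0.00281 = $550.94265
Transit Authority: ($196,065 − $42,700) × 0.00399 = $153,365 × 0.00399 = $611.92635
City of Orrin Falls: ($196,065 − $42,700) × 0.0027 = $153,365 × 0.0027 = $414.0855
Levies subtotal = $1,576.9545
Total = $1,576.9545 + $361 = $1,937.9545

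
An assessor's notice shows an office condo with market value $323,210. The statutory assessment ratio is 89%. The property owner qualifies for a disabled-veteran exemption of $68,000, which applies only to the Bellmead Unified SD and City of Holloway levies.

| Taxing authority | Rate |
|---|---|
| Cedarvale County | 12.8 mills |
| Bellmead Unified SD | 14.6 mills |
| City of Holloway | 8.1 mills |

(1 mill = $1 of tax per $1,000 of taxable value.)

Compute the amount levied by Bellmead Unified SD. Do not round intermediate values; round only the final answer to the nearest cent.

Assessed value = $323,210 × 0.89 = $287,656.9
Bellmead Unified SD taxable value = $287,656.9 − $68,000 = $219,656.9
Bellmead Unified SD levy = $219,656.9 × 0.0146 = $3,206.99074

$3,206.99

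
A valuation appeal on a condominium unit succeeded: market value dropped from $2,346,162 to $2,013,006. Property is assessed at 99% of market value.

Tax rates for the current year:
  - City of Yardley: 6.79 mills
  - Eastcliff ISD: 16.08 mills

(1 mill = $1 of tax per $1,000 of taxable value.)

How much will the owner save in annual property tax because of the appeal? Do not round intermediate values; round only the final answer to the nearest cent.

$7,543.08

Old assessed value = $2,346,162 × 0.99 = $2,322,700.38
New assessed value = $2,013,006 × 0.99 = $1,992,875.94
Combined rate = 0.00679 + 0.01608 = 0.02287
Old tax = $2,322,700.38 × 0.02287 = $53,120.1576906
New tax = $1,992,875.94 × 0.02287 = $45,577.0727478
Reduction = $53,120.1576906 − $45,577.0727478 = $7,543.0849428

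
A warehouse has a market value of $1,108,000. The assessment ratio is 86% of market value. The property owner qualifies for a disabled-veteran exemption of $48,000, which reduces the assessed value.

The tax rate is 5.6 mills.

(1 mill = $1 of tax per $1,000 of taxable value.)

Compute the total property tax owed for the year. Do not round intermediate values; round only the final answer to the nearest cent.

Assessed value = $1,108,000 × 0.86 = $952,880
Taxable value = $952,880 − $48,000 = $904,880
Tax = $904,880 × 0.0056 = $5,067.328

$5,067.33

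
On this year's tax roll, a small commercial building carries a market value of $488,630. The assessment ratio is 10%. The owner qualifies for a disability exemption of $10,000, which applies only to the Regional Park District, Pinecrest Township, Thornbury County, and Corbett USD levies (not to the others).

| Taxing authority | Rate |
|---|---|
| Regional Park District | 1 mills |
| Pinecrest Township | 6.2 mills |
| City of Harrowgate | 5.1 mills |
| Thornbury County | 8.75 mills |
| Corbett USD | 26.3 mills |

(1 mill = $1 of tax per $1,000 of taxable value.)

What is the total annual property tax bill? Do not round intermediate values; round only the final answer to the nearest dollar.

Assessed value = $488,630 × 0.1 = $48,863
Regional Park District: ($48,863 − $10,000) × 0.001 = $38,863 × 0.001 = $38.863
Pinecrest Township: ($48,863 − $10,000) × 0.0062 = $38,863 × 0.0062 = $240.9506
City of Harrowgate: $48,863 × 0.0051 = $249.2013
Thornbury County: ($48,863 − $10,000) × 0.00875 = $38,863 × 0.00875 = $340.05125
Corbett USD: ($48,863 − $10,000) × 0.0263 = $38,863 × 0.0263 = $1,022.0969
Total = $1,891.16305

$1,891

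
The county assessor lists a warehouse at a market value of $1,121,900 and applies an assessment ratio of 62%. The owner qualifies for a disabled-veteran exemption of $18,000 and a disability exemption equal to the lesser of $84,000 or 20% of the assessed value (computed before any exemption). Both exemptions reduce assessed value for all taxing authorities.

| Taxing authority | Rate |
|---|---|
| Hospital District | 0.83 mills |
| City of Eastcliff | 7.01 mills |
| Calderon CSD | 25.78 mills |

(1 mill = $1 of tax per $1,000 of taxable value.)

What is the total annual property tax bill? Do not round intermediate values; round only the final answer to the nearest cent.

$19,956.09

Assessed value = $1,121,900 × 0.62 = $695,578
Disability exemption = min($84,000, 20% × $695,578) = min($84,000, $139,115.6) = $84,000 (dollar cap binds)
Taxable value = $695,578 − $18,000 − $84,000 = $593,578
Hospital District: $593,578 × 0.00083 = $492.66974
City of Eastcliff: $593,578 × 0.00701 = $4,160.98178
Calderon CSD: $593,578 × 0.02578 = $15,302.44084
Total = $19,956.09236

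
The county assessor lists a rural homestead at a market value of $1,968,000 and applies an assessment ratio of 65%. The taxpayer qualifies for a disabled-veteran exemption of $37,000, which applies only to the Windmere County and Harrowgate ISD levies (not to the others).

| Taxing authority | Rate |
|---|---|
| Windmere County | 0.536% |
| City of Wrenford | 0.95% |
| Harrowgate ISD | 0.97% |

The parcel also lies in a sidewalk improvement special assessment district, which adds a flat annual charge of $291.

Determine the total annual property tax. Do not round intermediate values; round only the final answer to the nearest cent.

Assessed value = $1,968,000 × 0.65 = $1,279,200
Windmere County: ($1,279,200 − $37,000) × 0.00536 = $1,242,200 × 0.00536 = $6,658.192
City of Wrenford: $1,279,200 × 0.0095 = $12,152.4
Harrowgate ISD: ($1,279,200 − $37,000) × 0.0097 = $1,242,200 × 0.0097 = $12,049.34
Levies subtotal = $30,859.932
Total = $30,859.932 + $291 = $31,150.932

$31,150.93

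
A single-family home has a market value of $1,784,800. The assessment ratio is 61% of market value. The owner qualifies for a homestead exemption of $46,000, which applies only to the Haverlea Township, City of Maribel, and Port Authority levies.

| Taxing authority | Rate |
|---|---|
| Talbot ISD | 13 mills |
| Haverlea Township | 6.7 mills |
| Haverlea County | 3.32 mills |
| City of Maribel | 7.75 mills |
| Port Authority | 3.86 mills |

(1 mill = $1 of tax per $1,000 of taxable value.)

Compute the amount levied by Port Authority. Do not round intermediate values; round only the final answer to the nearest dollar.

Assessed value = $1,784,800 × 0.61 = $1,088,728
Port Authority taxable value = $1,088,728 − $46,000 = $1,042,728
Port Authority levy = $1,042,728 × 0.00386 = $4,024.93008

$4,025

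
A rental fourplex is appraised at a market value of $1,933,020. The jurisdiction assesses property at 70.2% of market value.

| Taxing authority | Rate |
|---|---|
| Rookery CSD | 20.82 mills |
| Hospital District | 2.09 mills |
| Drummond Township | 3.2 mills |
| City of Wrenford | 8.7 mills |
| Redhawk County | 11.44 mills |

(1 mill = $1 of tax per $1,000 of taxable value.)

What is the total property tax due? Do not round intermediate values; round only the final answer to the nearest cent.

Assessed value = $1,933,020 × 0.702 = $1,356,980.04
Rookery CSD: $1,356,980.04 × 0.02082 = $28,252.3244328
Hospital District: $1,356,980.04 × 0.00209 = $2,836.0882836
Drummond Township: $1,356,980.04 × 0.0032 = $4,342.336128
City of Wrenford: $1,356,980.04 × 0.0087 = $11,805.726348
Redhawk County: $1,356,980.04 × 0.01144 = $15,523.8516576
Total = $28,252.3244328 + $2,836.0882836 + $4,342.336128 + $11,805.726348 + $15,523.8516576 = $62,760.32685

$62,760.33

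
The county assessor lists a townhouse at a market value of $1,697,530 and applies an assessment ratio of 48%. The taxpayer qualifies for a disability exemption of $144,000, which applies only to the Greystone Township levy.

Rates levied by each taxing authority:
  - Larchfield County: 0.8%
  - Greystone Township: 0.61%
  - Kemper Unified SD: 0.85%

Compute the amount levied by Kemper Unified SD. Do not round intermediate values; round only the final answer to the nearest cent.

$6,925.92

Assessed value = $1,697,530 × 0.48 = $814,814.4
Kemper Unified SD taxable value = $814,814.4 (exemption does not apply)
Kemper Unified SD levy = $814,814.4 × 0.0085 = $6,925.9224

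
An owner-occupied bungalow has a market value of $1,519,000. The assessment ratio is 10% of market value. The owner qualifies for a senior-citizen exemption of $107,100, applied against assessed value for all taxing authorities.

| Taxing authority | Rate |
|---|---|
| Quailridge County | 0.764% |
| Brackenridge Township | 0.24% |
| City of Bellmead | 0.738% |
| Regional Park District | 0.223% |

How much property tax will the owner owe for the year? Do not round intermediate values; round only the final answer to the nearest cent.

Assessed value = $1,519,000 × 0.1 = $151,900
Taxable value = $151,900 − $107,100 = $44,800
Quailridge County: $44,800 × 0.00764 = $342.272
Brackenridge Township: $44,800 × 0.0024 = $107.52
City of Bellmead: $44,800 × 0.00738 = $330.624
Regional Park District: $44,800 × 0.00223 = $99.904
Total = $342.272 + $107.52 + $330.624 + $99.904 = $880.32

$880.32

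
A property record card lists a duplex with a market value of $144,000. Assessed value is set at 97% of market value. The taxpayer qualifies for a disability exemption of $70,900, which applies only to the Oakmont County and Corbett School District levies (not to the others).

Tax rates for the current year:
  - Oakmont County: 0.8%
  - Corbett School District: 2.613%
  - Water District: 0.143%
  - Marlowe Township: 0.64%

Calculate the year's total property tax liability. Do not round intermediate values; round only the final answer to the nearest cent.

$3,441.16

Assessed value = $144,000 × 0.97 = $139,680
Oakmont County: ($139,680 − $70,900) × 0.008 = $68,780 × 0.008 = $550.24
Corbett School District: ($139,680 − $70,900) × 0.02613 = $68,780 × 0.02613 = $1,797.2214
Water District: $139,680 × 0.00143 = $199.7424
Marlowe Township: $139,680 × 0.0064 = $893.952
Total = $3,441.1558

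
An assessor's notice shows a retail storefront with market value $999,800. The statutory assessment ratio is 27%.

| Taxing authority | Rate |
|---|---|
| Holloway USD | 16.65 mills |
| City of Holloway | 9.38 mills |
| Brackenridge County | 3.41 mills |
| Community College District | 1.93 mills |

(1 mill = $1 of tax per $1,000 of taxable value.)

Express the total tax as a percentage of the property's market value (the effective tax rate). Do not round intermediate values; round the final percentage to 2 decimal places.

0.85%

Assessed value = $999,800 × 0.27 = $269,946
Holloway USD: $269,946 × 0.01665 = $4,494.6009
City of Holloway: $269,946 × 0.00938 = $2,532.09348
Brackenridge County: $269,946 × 0.00341 = $920.51586
Community College District: $269,946 × 0.00193 = $520.99578
Total tax = $8,468.20602
Effective rate = $8,468.20602 ÷ $999,800 = 0.85% of market value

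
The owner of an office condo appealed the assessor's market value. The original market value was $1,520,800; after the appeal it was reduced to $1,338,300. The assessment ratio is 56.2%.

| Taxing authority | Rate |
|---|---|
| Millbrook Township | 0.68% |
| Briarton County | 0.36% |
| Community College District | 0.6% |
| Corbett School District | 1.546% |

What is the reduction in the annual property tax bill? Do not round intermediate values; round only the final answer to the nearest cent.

$3,267.72

Old assessed value = $1,520,800 × 0.562 = $854,689.6
New assessed value = $1,338,300 × 0.562 = $752,124.6
Combined rate = 0.0068 + 0.0036 + 0.006 + 0.01546 = 0.03186
Old tax = $854,689.6 × 0.03186 = $27,230.410656
New tax = $752,124.6 × 0.03186 = $23,962.689756
Reduction = $27,230.410656 − $23,962.689756 = $3,267.7209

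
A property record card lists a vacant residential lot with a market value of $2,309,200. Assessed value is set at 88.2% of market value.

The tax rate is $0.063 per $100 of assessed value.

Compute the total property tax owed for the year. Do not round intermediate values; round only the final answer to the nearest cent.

Assessed value = $2,309,200 × 0.882 = $2,036,714.4
Tax = $2,036,714.4 × 0.00063 = $1,283.130072

$1,283.13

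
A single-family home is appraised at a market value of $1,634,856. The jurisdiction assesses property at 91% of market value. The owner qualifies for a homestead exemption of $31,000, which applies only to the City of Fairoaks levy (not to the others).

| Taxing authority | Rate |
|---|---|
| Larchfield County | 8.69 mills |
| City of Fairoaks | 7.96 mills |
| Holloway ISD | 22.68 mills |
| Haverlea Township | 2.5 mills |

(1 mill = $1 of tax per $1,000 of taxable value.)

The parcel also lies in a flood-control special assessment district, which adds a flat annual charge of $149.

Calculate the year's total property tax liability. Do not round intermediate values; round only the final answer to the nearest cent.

Assessed value = $1,634,856 × 0.91 = $1,487,718.96
Larchfield County: $1,487,718.96 × 0.00869 = $12,928.2777624
City of Fairoaks: ($1,487,718.96 − $31,000) × 0.00796 = $1,456,718.96 × 0.00796 = $11,595.4829216
Holloway ISD: $1,487,718.96 × 0.02268 = $33,741.4660128
Haverlea Township: $1,487,718.96 × 0.0025 = $3,719.2974
Levies subtotal = $61,984.5240968
Total = $61,984.5240968 + $149 = $62,133.5240968

$62,133.52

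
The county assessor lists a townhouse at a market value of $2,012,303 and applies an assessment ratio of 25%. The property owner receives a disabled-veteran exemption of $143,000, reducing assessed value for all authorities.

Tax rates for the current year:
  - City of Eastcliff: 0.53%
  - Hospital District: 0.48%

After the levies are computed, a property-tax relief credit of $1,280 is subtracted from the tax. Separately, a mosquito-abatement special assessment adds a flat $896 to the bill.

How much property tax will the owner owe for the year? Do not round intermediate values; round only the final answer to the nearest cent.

$3,252.77

Assessed value = $2,012,303 × 0.25 = $503,075.75
Taxable value = $503,075.75 − $143,000 = $360,075.75
City of Eastcliff: $360,075.75 × 0.0053 = $1,908.401475
Hospital District: $360,075.75 × 0.0048 = $1,728.3636
Levies subtotal = $3,636.765075
After credit = $3,636.765075 − $1,280 = $2,356.765075
Total = $2,356.765075 + $896 = $3,252.765075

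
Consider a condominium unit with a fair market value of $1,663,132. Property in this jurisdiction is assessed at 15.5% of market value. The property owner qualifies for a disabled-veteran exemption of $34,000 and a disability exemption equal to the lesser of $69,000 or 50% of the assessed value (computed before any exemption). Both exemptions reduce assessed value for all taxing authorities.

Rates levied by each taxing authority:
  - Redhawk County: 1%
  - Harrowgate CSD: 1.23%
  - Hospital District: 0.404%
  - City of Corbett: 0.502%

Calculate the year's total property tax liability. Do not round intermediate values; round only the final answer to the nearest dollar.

Assessed value = $1,663,132 × 0.155 = $257,785.46
Disability exemption = min($69,000, 50% × $257,785.46) = min($69,000, $128,892.73) = $69,000 (dollar cap binds)
Taxable value = $257,785.46 − $34,000 − $69,000 = $154,785.46
Redhawk County: $154,785.46 × 0.01 = $1,547.8546
Harrowgate CSD: $154,785.46 × 0.0123 = $1,903.861158
Hospital District: $154,785.46 × 0.00404 = $625.3332584
City of Corbett: $154,785.46 × 0.00502 = $777.0230092
Total = $4,854.0720256

$4,854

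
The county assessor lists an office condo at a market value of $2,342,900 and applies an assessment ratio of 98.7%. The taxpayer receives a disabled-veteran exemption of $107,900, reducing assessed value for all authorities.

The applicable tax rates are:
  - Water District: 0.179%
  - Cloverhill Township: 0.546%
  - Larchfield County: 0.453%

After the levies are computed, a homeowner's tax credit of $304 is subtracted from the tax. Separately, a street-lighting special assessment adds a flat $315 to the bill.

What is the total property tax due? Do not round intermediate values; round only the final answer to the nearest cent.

$25,980.51

Assessed value = $2,342,900 × 0.987 = $2,312,442.3
Taxable value = $2,312,442.3 − $107,900 = $2,204,542.3
Water District: $2,204,542.3 × 0.00179 = $3,946.130717
Cloverhill Township: $2,204,542.3 × 0.00546 = $12,036.800958
Larchfield County: $2,204,542.3 × 0.00453 = $9,986.576619
Levies subtotal = $25,969.508294
After credit = $25,969.508294 − $304 = $25,665.508294
Total = $25,665.508294 + $315 = $25,980.508294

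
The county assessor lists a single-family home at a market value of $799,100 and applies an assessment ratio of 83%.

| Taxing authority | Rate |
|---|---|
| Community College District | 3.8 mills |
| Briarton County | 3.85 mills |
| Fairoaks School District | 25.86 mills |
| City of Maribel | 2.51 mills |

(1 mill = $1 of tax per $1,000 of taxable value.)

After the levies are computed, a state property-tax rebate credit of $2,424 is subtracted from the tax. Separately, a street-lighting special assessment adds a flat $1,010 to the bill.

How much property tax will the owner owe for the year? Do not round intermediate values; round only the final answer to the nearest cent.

$22,476.37

Assessed value = $799,100 × 0.83 = $663,253
Community College District: $663,253 × 0.0038 = $2,520.3614
Briarton County: $663,253 × 0.00385 = $2,553.52405
Fairoaks School District: $663,253 × 0.02586 = $17,151.72258
City of Maribel: $663,253 × 0.00251 = $1,664.76503
Levies subtotal = $23,890.37306
After credit = $23,890.37306 − $2,424 = $21,466.37306
Total = $21,466.37306 + $1,010 = $22,476.37306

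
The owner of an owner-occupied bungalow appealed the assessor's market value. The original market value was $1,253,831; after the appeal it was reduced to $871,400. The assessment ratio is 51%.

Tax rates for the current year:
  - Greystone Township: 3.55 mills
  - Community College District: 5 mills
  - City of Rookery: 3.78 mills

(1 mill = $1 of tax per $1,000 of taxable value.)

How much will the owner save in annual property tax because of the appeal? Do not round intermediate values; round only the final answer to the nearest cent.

$2,404.84

Old assessed value = $1,253,831 × 0.51 = $639,453.81
New assessed value = $871,400 × 0.51 = $444,414
Combined rate = 0.00355 + 0.005 + 0.00378 = 0.01233
Old tax = $639,453.81 × 0.01233 = $7,884.4654773
New tax = $444,414 × 0.01233 = $5,479.62462
Reduction = $7,884.4654773 − $5,479.62462 = $2,404.8408573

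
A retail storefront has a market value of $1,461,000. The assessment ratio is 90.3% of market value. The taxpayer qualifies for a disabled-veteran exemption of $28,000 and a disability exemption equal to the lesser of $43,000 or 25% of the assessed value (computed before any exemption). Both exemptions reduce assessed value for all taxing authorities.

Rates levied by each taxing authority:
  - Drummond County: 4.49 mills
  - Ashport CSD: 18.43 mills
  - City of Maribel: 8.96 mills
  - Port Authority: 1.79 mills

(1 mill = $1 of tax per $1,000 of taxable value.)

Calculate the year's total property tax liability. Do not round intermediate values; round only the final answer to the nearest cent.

Assessed value = $1,461,000 × 0.903 = $1,319,283
Disability exemption = min($43,000, 25% × $1,319,283) = min($43,000, $329,820.75) = $43,000 (dollar cap binds)
Taxable value = $1,319,283 − $28,000 − $43,000 = $1,248,283
Drummond County: $1,248,283 × 0.00449 = $5,604.79067
Ashport CSD: $1,248,283 × 0.01843 = $23,005.85569
City of Maribel: $1,248,283 × 0.00896 = $11,184.61568
Port Authority: $1,248,283 × 0.00179 = $2,234.42657
Total = $42,029.68861

$42,029.69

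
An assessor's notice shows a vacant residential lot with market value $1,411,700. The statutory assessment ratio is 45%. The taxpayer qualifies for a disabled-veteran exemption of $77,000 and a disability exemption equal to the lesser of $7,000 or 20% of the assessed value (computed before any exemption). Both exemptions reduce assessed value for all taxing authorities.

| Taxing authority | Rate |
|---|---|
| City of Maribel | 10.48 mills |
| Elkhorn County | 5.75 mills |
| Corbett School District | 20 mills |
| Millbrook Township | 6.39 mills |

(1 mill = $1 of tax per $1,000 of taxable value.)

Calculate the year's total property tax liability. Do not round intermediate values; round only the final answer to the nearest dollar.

$23,495

Assessed value = $1,411,700 × 0.45 = $635,265
Disability exemption = min($7,000, 20% × $635,265) = min($7,000, $127,053) = $7,000 (dollar cap binds)
Taxable value = $635,265 − $77,000 − $7,000 = $551,265
City of Maribel: $551,265 × 0.01048 = $5,777.2572
Elkhorn County: $551,265 × 0.00575 = $3,169.77375
Corbett School District: $551,265 × 0.02 = $11,025.3
Millbrook Township: $551,265 × 0.00639 = $3,522.58335
Total = $23,494.9143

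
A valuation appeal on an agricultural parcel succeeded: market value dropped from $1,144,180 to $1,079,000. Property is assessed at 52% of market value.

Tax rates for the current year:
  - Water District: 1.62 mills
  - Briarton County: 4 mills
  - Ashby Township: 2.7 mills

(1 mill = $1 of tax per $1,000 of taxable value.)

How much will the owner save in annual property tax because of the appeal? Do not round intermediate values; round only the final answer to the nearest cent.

Old assessed value = $1,144,180 × 0.52 = $594,973.6
New assessed value = $1,079,000 × 0.52 = $561,080
Combined rate = 0.00162 + 0.004 + 0.0027 = 0.00832
Old tax = $594,973.6 × 0.00832 = $4,950.180352
New tax = $561,080 × 0.00832 = $4,668.1856
Reduction = $4,950.180352 − $4,668.1856 = $281.994752

$281.99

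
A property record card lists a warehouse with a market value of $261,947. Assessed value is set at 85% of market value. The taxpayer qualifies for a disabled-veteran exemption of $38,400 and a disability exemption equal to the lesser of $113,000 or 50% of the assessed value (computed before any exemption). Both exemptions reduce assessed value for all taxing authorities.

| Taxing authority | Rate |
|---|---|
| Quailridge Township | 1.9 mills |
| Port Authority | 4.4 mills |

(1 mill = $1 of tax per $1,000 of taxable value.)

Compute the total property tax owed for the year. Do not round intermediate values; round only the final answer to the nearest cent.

Assessed value = $261,947 × 0.85 = $222,654.95
Disability exemption = min($113,000, 50% × $222,654.95) = min($113,000, $111,327.475) = $111,327.475 (percentage binds)
Taxable value = $222,654.95 − $38,400 − $111,327.475 = $72,927.475
Quailridge Township: $72,927.475 × 0.0019 = $138.5622025
Port Authority: $72,927.475 × 0.0044 = $320.88089
Total = $459.4430925

$459.44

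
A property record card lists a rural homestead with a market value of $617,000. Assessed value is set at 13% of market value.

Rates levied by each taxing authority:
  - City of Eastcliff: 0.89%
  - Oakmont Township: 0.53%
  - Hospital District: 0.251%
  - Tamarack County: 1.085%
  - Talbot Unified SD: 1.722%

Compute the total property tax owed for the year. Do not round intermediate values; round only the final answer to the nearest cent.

$3,591.80

Assessed value = $617,000 × 0.13 = $80,210
City of Eastcliff: $80,210 × 0.0089 = $713.869
Oakmont Township: $80,210 × 0.0053 = $425.113
Hospital District: $80,210 × 0.00251 = $201.3271
Tamarack County: $80,210 × 0.01085 = $870.2785
Talbot Unified SD: $80,210 × 0.01722 = $1,381.2162
Total = $713.869 + $425.113 + $201.3271 + $870.2785 + $1,381.2162 = $3,591.8038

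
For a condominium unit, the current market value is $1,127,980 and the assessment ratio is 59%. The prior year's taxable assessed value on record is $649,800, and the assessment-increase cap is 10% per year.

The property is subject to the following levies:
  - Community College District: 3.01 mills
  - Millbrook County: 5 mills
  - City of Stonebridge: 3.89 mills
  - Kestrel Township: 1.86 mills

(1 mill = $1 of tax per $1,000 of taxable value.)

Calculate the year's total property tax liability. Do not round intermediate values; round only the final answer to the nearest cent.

$9,157.39

Uncapped assessed value = $1,127,980 × 0.59 = $665,508.2
Cap limit = $649,800 × 1.1 = $714,780
Taxable assessed value = min($665,508.2, $714,780) = $665,508.2 (cap does not bind)
Community College District: $665,508.2 × 0.00301 = $2,003.179682
Millbrook County: $665,508.2 × 0.005 = $3,327.541
City of Stonebridge: $665,508.2 × 0.00389 = $2,588.826898
Kestrel Township: $665,508.2 × 0.00186 = $1,237.845252
Total = $9,157.392832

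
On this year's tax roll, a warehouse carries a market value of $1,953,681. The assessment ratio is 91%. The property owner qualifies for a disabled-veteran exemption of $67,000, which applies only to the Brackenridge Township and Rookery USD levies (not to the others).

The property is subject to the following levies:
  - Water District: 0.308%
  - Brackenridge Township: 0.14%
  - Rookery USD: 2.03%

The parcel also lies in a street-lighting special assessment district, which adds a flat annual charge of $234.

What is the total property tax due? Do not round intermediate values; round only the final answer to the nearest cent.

$42,835.22

Assessed value = $1,953,681 × 0.91 = $1,777,849.71
Water District: $1,777,849.71 × 0.00308 = $5,475.7771068
Brackenridge Township: ($1,777,849.71 − $67,000) × 0.0014 = $1,710,849.71 × 0.0014 = $2,395.189594
Rookery USD: ($1,777,849.71 − $67,000) × 0.0203 = $1,710,849.71 × 0.0203 = $34,730.249113
Levies subtotal = $42,601.2158138
Total = $42,601.2158138 + $234 = $42,835.2158138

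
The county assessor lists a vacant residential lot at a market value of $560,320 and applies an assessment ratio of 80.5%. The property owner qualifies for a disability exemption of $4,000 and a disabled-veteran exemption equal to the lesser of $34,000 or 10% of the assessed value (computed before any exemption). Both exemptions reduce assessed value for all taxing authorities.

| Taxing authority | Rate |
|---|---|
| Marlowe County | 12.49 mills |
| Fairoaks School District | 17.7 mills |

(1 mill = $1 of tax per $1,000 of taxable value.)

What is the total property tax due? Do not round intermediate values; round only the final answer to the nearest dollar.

Assessed value = $560,320 × 0.805 = $451,057.6
Disabled-veteran exemption = min($34,000, 10% × $451,057.6) = min($34,000, $45,105.76) = $34,000 (dollar cap binds)
Taxable value = $451,057.6 − $4,000 − $34,000 = $413,057.6
Marlowe County: $413,057.6 × 0.01249 = $5,159.089424
Fairoaks School District: $413,057.6 × 0.0177 = $7,311.11952
Total = $12,470.208944

$12,470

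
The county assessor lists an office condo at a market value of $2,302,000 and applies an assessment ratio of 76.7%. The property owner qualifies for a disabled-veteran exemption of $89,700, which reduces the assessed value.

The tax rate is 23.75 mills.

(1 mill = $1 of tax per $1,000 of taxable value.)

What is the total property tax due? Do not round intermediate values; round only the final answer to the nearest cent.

Assessed value = $2,302,000 × 0.767 = $1,765,634
Taxable value = $1,765,634 − $89,700 = $1,675,934
Tax = $1,675,934 × 0.02375 = $39,803.4325

$39,803.43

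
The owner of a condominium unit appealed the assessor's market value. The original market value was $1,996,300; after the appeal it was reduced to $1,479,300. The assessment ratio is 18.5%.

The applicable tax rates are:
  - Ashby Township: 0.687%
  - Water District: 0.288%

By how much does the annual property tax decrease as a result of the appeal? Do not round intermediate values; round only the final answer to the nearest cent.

Old assessed value = $1,996,300 × 0.185 = $369,315.5
New assessed value = $1,479,300 × 0.185 = $273,670.5
Combined rate = 0.00687 + 0.00288 = 0.00975
Old tax = $369,315.5 × 0.00975 = $3,600.826125
New tax = $273,670.5 × 0.00975 = $2,668.287375
Reduction = $3,600.826125 − $2,668.287375 = $932.53875

$932.54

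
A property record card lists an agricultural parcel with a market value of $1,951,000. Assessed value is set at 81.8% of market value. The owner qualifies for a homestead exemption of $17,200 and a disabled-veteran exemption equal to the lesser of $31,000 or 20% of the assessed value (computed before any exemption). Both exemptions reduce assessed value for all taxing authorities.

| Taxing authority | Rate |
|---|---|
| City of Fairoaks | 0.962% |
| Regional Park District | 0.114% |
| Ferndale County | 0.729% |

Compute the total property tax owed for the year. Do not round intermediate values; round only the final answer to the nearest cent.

$27,936.31

Assessed value = $1,951,000 × 0.818 = $1,595,918
Disabled-veteran exemption = min($31,000, 20% × $1,595,918) = min($31,000, $319,183.6) = $31,000 (dollar cap binds)
Taxable value = $1,595,918 − $17,200 − $31,000 = $1,547,718
City of Fairoaks: $1,547,718 × 0.00962 = $14,889.04716
Regional Park District: $1,547,718 × 0.00114 = $1,764.39852
Ferndale County: $1,547,718 × 0.00729 = $11,282.86422
Total = $27,936.3099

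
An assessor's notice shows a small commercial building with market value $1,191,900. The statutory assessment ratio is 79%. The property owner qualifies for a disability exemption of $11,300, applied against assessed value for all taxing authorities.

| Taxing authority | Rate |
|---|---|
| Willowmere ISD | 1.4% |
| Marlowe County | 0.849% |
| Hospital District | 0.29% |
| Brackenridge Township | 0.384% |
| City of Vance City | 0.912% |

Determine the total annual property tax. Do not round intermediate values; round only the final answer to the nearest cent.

Assessed value = $1,191,900 × 0.79 = $941,601
Taxable value = $941,601 − $11,300 = $930,301
Willowmere ISD: $930,301 × 0.014 = $13,024.214
Marlowe County: $930,301 × 0.00849 = $7,898.25549
Hospital District: $930,301 × 0.0029 = $2,697.8729
Brackenridge Township: $930,301 × 0.00384 = $3,572.35584
City of Vance City: $930,301 × 0.00912 = $8,484.34512
Total = $13,024.214 + $7,898.25549 + $2,697.8729 + $3,572.35584 + $8,484.34512 = $35,677.04335

$35,677.04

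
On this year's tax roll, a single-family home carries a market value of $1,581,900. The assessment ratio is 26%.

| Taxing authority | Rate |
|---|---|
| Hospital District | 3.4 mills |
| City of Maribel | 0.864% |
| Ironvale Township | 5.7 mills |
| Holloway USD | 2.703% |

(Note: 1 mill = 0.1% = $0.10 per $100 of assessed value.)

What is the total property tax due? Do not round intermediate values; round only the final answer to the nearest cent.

$18,413.63

Assessed value = $1,581,900 × 0.26 = $411,294
Hospital District: $411,294 × 0.0034 = $1,398.3996
City of Maribel: $411,294 × 0.00864 = $3,553.58016
Ironvale Township: $411,294 × 0.0057 = $2,344.3758
Holloway USD: $411,294 × 0.02703 = $11,117.27682
Total = $18,413.63238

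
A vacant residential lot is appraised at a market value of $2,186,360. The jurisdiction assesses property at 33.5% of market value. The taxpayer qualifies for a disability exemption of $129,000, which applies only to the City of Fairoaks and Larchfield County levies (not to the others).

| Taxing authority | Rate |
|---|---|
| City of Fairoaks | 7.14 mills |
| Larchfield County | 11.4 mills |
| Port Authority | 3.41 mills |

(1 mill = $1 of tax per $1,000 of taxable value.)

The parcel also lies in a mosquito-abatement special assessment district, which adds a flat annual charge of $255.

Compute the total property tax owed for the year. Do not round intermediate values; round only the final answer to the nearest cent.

$13,940.19

Assessed value = $2,186,360 × 0.335 = $732,430.6
City of Fairoaks: ($732,430.6 − $129,000) × 0.00714 = $603,430.6 × 0.00714 = $4,308.494484
Larchfield County: ($732,430.6 − $129,000) × 0.0114 = $603,430.6 × 0.0114 = $6,879.10884
Port Authority: $732,430.6 × 0.00341 = $2,497.588346
Levies subtotal = $13,685.19167
Total = $13,685.19167 + $255 = $13,940.19167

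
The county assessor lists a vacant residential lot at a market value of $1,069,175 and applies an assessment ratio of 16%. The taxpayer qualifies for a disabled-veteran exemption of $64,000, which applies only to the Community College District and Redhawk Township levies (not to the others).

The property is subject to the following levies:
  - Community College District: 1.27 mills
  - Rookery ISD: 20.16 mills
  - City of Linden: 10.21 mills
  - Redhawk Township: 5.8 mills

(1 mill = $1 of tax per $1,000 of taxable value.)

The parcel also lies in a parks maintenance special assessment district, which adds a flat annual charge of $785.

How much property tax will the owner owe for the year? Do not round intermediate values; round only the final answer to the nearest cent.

$6,737.31

Assessed value = $1,069,175 × 0.16 = $171,068
Community College District: ($171,068 − $64,000) × 0.00127 = $107,068 × 0.00127 = $135.97636
Rookery ISD: $171,068 × 0.02016 = $3,448.73088
City of Linden: $171,068 × 0.01021 = $1,746.60428
Redhawk Township: ($171,068 − $64,000) × 0.0058 = $107,068 × 0.0058 = $620.9944
Levies subtotal = $5,952.30592
Total = $5,952.30592 + $785 = $6,737.30592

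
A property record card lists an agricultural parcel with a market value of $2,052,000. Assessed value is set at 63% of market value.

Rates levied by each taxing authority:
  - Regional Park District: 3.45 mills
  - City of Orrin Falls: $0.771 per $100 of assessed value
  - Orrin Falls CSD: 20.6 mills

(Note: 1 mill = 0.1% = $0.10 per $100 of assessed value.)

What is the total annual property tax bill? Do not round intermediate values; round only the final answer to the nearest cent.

$41,058.06

Assessed value = $2,052,000 × 0.63 = $1,292,760
Regional Park District: $1,292,760 × 0.00345 = $4,460.022
City of Orrin Falls: $1,292,760 × 0.00771 = $9,967.1796
Orrin Falls CSD: $1,292,760 × 0.0206 = $26,630.856
Total = $41,058.0576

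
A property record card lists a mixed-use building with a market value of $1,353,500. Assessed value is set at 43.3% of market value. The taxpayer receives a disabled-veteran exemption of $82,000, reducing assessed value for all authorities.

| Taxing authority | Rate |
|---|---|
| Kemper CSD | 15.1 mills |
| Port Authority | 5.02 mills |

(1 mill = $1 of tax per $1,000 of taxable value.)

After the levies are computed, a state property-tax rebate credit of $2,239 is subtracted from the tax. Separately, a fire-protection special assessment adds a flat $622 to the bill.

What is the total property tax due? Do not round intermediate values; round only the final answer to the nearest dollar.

Assessed value = $1,353,500 × 0.433 = $586,065.5
Taxable value = $586,065.5 − $82,000 = $504,065.5
Kemper CSD: $504,065.5 × 0.0151 = $7,611.38905
Port Authority: $504,065.5 × 0.00502 = $2,530.40881
Levies subtotal = $10,141.79786
After credit = $10,141.79786 − $2,239 = $7,902.79786
Total = $7,902.79786 + $622 = $8,524.79786

$8,525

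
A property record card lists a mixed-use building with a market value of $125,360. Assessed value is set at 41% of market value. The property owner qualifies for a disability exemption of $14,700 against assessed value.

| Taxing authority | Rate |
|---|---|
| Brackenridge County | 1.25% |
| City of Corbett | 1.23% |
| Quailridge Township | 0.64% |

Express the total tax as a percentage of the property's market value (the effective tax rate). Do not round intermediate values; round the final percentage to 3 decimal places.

0.913%

Assessed value = $125,360 × 0.41 = $51,397.6
Taxable value = $51,397.6 − $14,700 = $36,697.6
Brackenridge County: $36,697.6 × 0.0125 = $458.72
City of Corbett: $36,697.6 × 0.0123 = $451.38048
Quailridge Township: $36,697.6 × 0.0064 = $234.86464
Total tax = $1,144.96512
Effective rate = $1,144.96512 ÷ $125,360 = 0.913% of market value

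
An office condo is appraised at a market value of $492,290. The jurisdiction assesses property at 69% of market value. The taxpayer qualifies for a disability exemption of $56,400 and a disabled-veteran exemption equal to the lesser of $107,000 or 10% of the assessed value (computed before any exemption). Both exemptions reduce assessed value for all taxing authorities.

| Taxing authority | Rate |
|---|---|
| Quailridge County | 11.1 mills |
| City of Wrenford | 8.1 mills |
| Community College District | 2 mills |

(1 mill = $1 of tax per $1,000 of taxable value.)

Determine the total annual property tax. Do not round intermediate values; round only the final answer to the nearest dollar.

Assessed value = $492,290 × 0.69 = $339,680.1
Disabled-veteran exemption = min($107,000, 10% × $339,680.1) = min($107,000, $33,968.01) = $33,968.01 (percentage binds)
Taxable value = $339,680.1 − $56,400 − $33,968.01 = $249,312.09
Quailridge County: $249,312.09 × 0.0111 = $2,767.364199
City of Wrenford: $249,312.09 × 0.0081 = $2,019.427929
Community College District: $249,312.09 × 0.002 = $498.62418
Total = $5,285.416308

$5,285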